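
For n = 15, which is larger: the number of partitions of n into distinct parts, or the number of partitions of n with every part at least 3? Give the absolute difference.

Partitions of 15 into distinct parts: 27.
Partitions of 15 with every part at least 3: 17.
|27 − 17| = 10.

10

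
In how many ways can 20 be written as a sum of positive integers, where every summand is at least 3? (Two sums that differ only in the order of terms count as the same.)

There are too many to list fully; the first 12 (by largest part) are:
20
17+3
16+4
15+5
14+6
14+3+3
13+7
13+4+3
12+8
12+5+3
12+4+4
11+9
…and 37 more, for 49 total.

49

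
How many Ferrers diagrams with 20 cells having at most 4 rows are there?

108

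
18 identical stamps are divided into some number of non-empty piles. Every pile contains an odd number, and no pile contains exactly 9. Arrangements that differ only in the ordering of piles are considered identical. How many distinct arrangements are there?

A partial list (first 12 by largest part):
17+1
15+3
15+1+1+1
13+5
13+3+1+1
13+1+1+1+1+1
11+7
11+5+1+1
11+3+3+1
11+3+1+1+1+1
11+1+1+1+1+1+1+1
7+7+3+1
…and 26 more, for 38 total.

38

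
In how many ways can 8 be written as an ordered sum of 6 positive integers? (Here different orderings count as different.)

Equivalently, choose which 5 of the 7 gaps become plus signs: C(7,5) = 21.

21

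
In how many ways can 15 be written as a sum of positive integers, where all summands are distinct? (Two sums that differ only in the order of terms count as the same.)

27

A partial list (first 12 by largest part):
15
14 + 1
13 + 2
12 + 3
12 + 2 + 1
11 + 4
11 + 3 + 1
10 + 5
10 + 4 + 1
10 + 3 + 2
9 + 6
9 + 5 + 1
…and 15 more, for 27 total.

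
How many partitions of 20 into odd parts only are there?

64

There are too many to list fully; the first 12 (by largest part) are:
19, 1
17, 3
17, 1, 1, 1
15, 5
15, 3, 1, 1
15, 1, 1, 1, 1, 1
13, 7
13, 5, 1, 1
13, 3, 3, 1
13, 3, 1, 1, 1, 1
13, 1, 1, 1, 1, 1, 1, 1
11, 9
…and 52 more, for 64 total.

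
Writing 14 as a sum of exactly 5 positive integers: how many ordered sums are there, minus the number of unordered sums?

692

Ordered (compositions into 5 parts): C(13,4) = 715.
Unordered (partitions into 5 parts): 23.
Difference: 715 − 23 = 692.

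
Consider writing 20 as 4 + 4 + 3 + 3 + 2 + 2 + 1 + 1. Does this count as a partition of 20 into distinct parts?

No

The parts sum to 20, and the condition 'all summands are distinct' is violated.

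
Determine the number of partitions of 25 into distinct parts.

142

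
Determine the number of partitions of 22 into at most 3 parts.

A partial list (first 12 by largest part):
22
21, 1
20, 2
20, 1, 1
19, 3
19, 2, 1
18, 4
18, 3, 1
18, 2, 2
17, 5
17, 4, 1
17, 3, 2
…and 40 more, for 52 total.

52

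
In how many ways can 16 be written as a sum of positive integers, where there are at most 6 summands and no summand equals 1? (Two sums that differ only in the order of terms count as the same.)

52

A partial list (first 12 by largest part):
16
2+14
3+13
4+12
2+2+12
5+11
2+3+11
6+10
2+4+10
3+3+10
2+2+2+10
7+9
…and 40 more, for 52 total.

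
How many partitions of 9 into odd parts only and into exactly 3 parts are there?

3

Listing the qualifying partitions of 9:
7,1,1
5,3,1
3,3,3
Counting gives 3.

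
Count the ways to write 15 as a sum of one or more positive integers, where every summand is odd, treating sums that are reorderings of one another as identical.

A partial list (first 12 by largest part):
15
13+1+1
11+3+1
11+1+1+1+1
9+5+1
9+3+3
9+3+1+1+1
9+1+1+1+1+1+1
7+7+1
7+5+3
7+5+1+1+1
7+3+3+1+1
…and 15 more, for 27 total.

27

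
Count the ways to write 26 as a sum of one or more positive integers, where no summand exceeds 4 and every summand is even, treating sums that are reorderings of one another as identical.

7

They are:
4,4,4,4,4,4,2
4,4,4,4,4,2,2,2
4,4,4,4,2,2,2,2,2
4,4,4,2,2,2,2,2,2,2
4,4,2,2,2,2,2,2,2,2,2
4,2,2,2,2,2,2,2,2,2,2,2
2,2,2,2,2,2,2,2,2,2,2,2,2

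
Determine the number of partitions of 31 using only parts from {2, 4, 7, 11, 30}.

19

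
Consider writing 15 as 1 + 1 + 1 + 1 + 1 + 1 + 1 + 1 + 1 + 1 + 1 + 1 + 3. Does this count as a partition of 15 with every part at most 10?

The parts sum to 15, and the condition 'no summand exceeds 10' holds.

Yes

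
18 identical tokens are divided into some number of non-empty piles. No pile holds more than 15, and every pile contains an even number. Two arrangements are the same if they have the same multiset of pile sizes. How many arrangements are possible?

A partial list (first 12 by largest part):
14 + 4
14 + 2 + 2
12 + 6
12 + 4 + 2
12 + 2 + 2 + 2
10 + 8
10 + 6 + 2
10 + 4 + 4
10 + 4 + 2 + 2
10 + 2 + 2 + 2 + 2
8 + 8 + 2
8 + 6 + 4
…and 16 more, for 28 total.

28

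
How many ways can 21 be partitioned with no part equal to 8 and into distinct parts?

There are too many to list fully; the first 12 (by largest part) are:
21
20+1
19+2
18+3
18+2+1
17+4
17+3+1
16+5
16+4+1
16+3+2
15+6
15+5+1
…and 49 more, for 61 total.

61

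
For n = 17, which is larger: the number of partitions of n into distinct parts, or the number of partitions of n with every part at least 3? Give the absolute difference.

Partitions of 17 into distinct parts: 38.
Partitions of 17 with every part at least 3: 25.
|38 − 25| = 13.

13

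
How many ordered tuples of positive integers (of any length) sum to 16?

32768

There are 15 gaps and each independently is a cut or not, giving 2^15 = 32768.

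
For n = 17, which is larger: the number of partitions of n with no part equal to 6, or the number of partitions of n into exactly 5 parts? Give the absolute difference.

Partitions of 17 with no part equal to 6: 241.
Partitions of 17 into exactly 5 parts: 47.
|241 − 47| = 194.

194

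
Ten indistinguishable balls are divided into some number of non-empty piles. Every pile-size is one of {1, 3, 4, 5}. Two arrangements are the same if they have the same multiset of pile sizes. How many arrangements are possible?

12

Enumerating:
5+5
5+4+1
5+3+1+1
5+1+1+1+1+1
4+4+1+1
4+3+3
4+3+1+1+1
4+1+1+1+1+1+1
3+3+3+1
3+3+1+1+1+1
3+1+1+1+1+1+1+1
1+1+1+1+1+1+1+1+1+1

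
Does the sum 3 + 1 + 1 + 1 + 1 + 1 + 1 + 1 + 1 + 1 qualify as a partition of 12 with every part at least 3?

The parts sum to 12, and the condition 'every summand is at least 3' is violated.

No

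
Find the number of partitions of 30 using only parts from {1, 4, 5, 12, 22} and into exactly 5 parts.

Enumerating:
1 + 1 + 1 + 5 + 22
1 + 1 + 4 + 12 + 12
4 + 4 + 5 + 5 + 12

3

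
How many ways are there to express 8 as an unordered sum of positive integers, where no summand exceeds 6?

Enumerating:
2, 6
1, 1, 6
3, 5
1, 2, 5
1, 1, 1, 5
4, 4
1, 3, 4
2, 2, 4
1, 1, 2, 4
1, 1, 1, 1, 4
2, 3, 3
1, 1, 3, 3
1, 2, 2, 3
1, 1, 1, 2, 3
1, 1, 1, 1, 1, 3
2, 2, 2, 2
1, 1, 2, 2, 2
1, 1, 1, 1, 2, 2
1, 1, 1, 1, 1, 1, 2
1, 1, 1, 1, 1, 1, 1, 1
That's 20 in total.

20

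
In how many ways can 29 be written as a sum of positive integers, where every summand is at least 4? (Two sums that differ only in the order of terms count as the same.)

115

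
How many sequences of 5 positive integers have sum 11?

A composition of 11 into 5 positive parts is chosen by placing 4 dividers among the 10 gaps between 11 units: C(10,4) = 210.

210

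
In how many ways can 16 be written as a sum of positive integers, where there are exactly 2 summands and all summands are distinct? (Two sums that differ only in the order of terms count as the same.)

7

They are:
15 + 1
14 + 2
13 + 3
12 + 4
11 + 5
10 + 6
9 + 7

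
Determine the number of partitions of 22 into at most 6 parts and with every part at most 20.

389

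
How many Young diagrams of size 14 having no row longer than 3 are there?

They are:
3+3+3+3+2
3+3+3+3+1+1
3+3+3+2+2+1
3+3+3+2+1+1+1
3+3+3+1+1+1+1+1
3+3+2+2+2+2
3+3+2+2+2+1+1
3+3+2+2+1+1+1+1
3+3+2+1+1+1+1+1+1
3+3+1+1+1+1+1+1+1+1
3+2+2+2+2+2+1
3+2+2+2+2+1+1+1
3+2+2+2+1+1+1+1+1
3+2+2+1+1+1+1+1+1+1
3+2+1+1+1+1+1+1+1+1+1
3+1+1+1+1+1+1+1+1+1+1+1
2+2+2+2+2+2+2
2+2+2+2+2+2+1+1
2+2+2+2+2+1+1+1+1
2+2+2+2+1+1+1+1+1+1
2+2+2+1+1+1+1+1+1+1+1
2+2+1+1+1+1+1+1+1+1+1+1
2+1+1+1+1+1+1+1+1+1+1+1+1
1+1+1+1+1+1+1+1+1+1+1+1+1+1
That's 24 in total.

24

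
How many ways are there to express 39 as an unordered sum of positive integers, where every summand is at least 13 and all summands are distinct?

8

Listing the qualifying partitions of 39:
39
26, 13
25, 14
24, 15
23, 16
22, 17
21, 18
20, 19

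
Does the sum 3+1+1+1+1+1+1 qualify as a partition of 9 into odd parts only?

Yes

The parts sum to 9, and the condition 'every summand is odd' holds.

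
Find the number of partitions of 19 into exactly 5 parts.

A partial list (first 12 by largest part):
15+1+1+1+1
14+2+1+1+1
13+3+1+1+1
13+2+2+1+1
12+4+1+1+1
12+3+2+1+1
12+2+2+2+1
11+5+1+1+1
11+4+2+1+1
11+3+3+1+1
11+3+2+2+1
11+2+2+2+2
…and 58 more, for 70 total.

70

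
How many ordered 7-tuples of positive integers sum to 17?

By stars and bars with positive parts, the count is C(16,6) = 8008.

8008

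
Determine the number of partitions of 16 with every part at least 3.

21

They are:
16
13 + 3
12 + 4
11 + 5
10 + 6
10 + 3 + 3
9 + 7
9 + 4 + 3
8 + 8
8 + 5 + 3
8 + 4 + 4
7 + 6 + 3
7 + 5 + 4
7 + 3 + 3 + 3
6 + 6 + 4
6 + 5 + 5
6 + 4 + 3 + 3
5 + 5 + 3 + 3
5 + 4 + 4 + 3
4 + 4 + 4 + 4
4 + 3 + 3 + 3 + 3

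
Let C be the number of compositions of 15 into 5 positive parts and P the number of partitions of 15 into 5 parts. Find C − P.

971

Compositions: C(14,4) = 1001.
Unordered (partitions into 5 parts): 30.
Difference: 1001 − 30 = 971.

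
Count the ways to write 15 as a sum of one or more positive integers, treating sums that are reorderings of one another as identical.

176

Direct enumeration gives 176 partitions.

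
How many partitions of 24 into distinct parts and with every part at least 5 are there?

15

They are:
24
5+19
6+18
7+17
8+16
9+15
10+14
11+13
5+6+13
5+7+12
5+8+11
6+7+11
5+9+10
6+8+10
7+8+9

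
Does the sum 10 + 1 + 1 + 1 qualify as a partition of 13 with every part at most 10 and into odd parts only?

The parts sum to 13, and the condition 'every summand is odd' is violated.

No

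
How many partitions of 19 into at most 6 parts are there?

A full systematic count gives 235.

235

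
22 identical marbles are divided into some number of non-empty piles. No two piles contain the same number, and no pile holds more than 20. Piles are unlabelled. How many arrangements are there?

A full systematic count gives 87.

87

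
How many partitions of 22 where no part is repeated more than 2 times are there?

297

There are 297 such partitions.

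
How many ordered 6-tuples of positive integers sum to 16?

3003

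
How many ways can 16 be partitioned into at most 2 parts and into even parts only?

Listing the qualifying partitions of 16:
16
14 + 2
12 + 4
10 + 6
8 + 8
Counting gives 5.

5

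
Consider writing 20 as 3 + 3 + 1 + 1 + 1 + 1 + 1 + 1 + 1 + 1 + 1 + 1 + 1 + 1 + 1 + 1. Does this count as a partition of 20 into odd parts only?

Yes

The parts sum to 20, and the condition 'every summand is odd' holds.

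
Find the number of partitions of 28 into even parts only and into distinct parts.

They are:
28
26 + 2
24 + 4
22 + 6
22 + 4 + 2
20 + 8
20 + 6 + 2
18 + 10
18 + 8 + 2
18 + 6 + 4
16 + 12
16 + 10 + 2
16 + 8 + 4
16 + 6 + 4 + 2
14 + 12 + 2
14 + 10 + 4
14 + 8 + 6
14 + 8 + 4 + 2
12 + 10 + 6
12 + 10 + 4 + 2
12 + 8 + 6 + 2
10 + 8 + 6 + 4
Counting gives 22.

22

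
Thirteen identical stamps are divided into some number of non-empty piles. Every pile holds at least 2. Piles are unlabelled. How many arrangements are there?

24

The partitions of 13 that satisfy the conditions:
13
11 + 2
10 + 3
9 + 4
9 + 2 + 2
8 + 5
8 + 3 + 2
7 + 6
7 + 4 + 2
7 + 3 + 3
7 + 2 + 2 + 2
6 + 5 + 2
6 + 4 + 3
6 + 3 + 2 + 2
5 + 5 + 3
5 + 4 + 4
5 + 4 + 2 + 2
5 + 3 + 3 + 2
5 + 2 + 2 + 2 + 2
4 + 4 + 3 + 2
4 + 3 + 3 + 3
4 + 3 + 2 + 2 + 2
3 + 3 + 3 + 2 + 2
3 + 2 + 2 + 2 + 2 + 2
That's 24 in total.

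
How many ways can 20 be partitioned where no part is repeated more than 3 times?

320

There are 320 such partitions.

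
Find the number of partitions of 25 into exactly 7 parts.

248

Direct enumeration gives 248 partitions.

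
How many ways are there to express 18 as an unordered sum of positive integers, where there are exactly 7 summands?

49

A partial list (first 12 by largest part):
12 + 1 + 1 + 1 + 1 + 1 + 1
11 + 2 + 1 + 1 + 1 + 1 + 1
10 + 3 + 1 + 1 + 1 + 1 + 1
10 + 2 + 2 + 1 + 1 + 1 + 1
9 + 4 + 1 + 1 + 1 + 1 + 1
9 + 3 + 2 + 1 + 1 + 1 + 1
9 + 2 + 2 + 2 + 1 + 1 + 1
8 + 5 + 1 + 1 + 1 + 1 + 1
8 + 4 + 2 + 1 + 1 + 1 + 1
8 + 3 + 3 + 1 + 1 + 1 + 1
8 + 3 + 2 + 2 + 1 + 1 + 1
8 + 2 + 2 + 2 + 2 + 1 + 1
…and 37 more, for 49 total.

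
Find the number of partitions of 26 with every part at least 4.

There are too many to list fully; the first 12 (by largest part) are:
26
22, 4
21, 5
20, 6
19, 7
18, 8
18, 4, 4
17, 9
17, 5, 4
16, 10
16, 6, 4
16, 5, 5
…and 58 more, for 70 total.

70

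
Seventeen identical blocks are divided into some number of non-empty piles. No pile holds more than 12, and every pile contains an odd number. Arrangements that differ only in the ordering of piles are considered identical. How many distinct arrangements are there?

There are too many to list fully; the first 12 (by largest part) are:
11 + 5 + 1
11 + 3 + 3
11 + 3 + 1 + 1 + 1
11 + 1 + 1 + 1 + 1 + 1 + 1
9 + 7 + 1
9 + 5 + 3
9 + 5 + 1 + 1 + 1
9 + 3 + 3 + 1 + 1
9 + 3 + 1 + 1 + 1 + 1 + 1
9 + 1 + 1 + 1 + 1 + 1 + 1 + 1 + 1
7 + 7 + 3
7 + 7 + 1 + 1 + 1
…and 22 more, for 34 total.

34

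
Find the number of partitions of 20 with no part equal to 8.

There are 550 such partitions.

550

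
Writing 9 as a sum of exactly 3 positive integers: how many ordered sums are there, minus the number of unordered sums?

Ordered (compositions into 3 parts): C(8,2) = 28.
Partitions of 9 into exactly 3 parts: 7.
Difference: 28 − 7 = 21.

21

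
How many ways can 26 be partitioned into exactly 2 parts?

Listing the qualifying partitions of 26:
25,1
24,2
23,3
22,4
21,5
20,6
19,7
18,8
17,9
16,10
15,11
14,12
13,13

13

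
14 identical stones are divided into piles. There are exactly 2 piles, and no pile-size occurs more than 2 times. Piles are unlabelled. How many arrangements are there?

The partitions of 14 that satisfy the conditions:
13, 1
12, 2
11, 3
10, 4
9, 5
8, 6
7, 7
That's 7 in total.

7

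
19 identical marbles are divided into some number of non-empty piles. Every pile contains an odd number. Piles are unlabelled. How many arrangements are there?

54

There are too many to list fully; the first 12 (by largest part) are:
19
17, 1, 1
15, 3, 1
15, 1, 1, 1, 1
13, 5, 1
13, 3, 3
13, 3, 1, 1, 1
13, 1, 1, 1, 1, 1, 1
11, 7, 1
11, 5, 3
11, 5, 1, 1, 1
11, 3, 3, 1, 1
…and 42 more, for 54 total.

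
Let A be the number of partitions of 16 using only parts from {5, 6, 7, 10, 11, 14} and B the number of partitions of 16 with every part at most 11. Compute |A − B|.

216

Partitions of 16 using only parts from {5, 6, 7, 10, 11, 14}: 3.
Partitions of 16 with every part at most 11: 219.
|3 − 219| = 216.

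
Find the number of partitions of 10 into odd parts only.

They are:
9,1
7,3
7,1,1,1
5,5
5,3,1,1
5,1,1,1,1,1
3,3,3,1
3,3,1,1,1,1
3,1,1,1,1,1,1,1
1,1,1,1,1,1,1,1,1,1

10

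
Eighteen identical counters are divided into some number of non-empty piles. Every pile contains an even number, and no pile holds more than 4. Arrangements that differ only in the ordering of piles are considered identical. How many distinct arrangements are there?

Enumerating:
4,4,4,4,2
4,4,4,2,2,2
4,4,2,2,2,2,2
4,2,2,2,2,2,2,2
2,2,2,2,2,2,2,2,2
Counting gives 5.

5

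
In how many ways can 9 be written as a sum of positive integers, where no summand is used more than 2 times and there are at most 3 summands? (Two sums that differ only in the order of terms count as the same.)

They are:
9
1+8
2+7
1+1+7
3+6
1+2+6
4+5
1+3+5
2+2+5
1+4+4
2+3+4

11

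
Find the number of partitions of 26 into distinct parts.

Systematic enumeration (by largest part, then next-largest, …) yields 165.

165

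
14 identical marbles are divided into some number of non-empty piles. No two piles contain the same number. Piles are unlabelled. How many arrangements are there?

22

The partitions of 14 that satisfy the conditions:
14
13 + 1
12 + 2
11 + 3
11 + 2 + 1
10 + 4
10 + 3 + 1
9 + 5
9 + 4 + 1
9 + 3 + 2
8 + 6
8 + 5 + 1
8 + 4 + 2
8 + 3 + 2 + 1
7 + 6 + 1
7 + 5 + 2
7 + 4 + 3
7 + 4 + 2 + 1
6 + 5 + 3
6 + 5 + 2 + 1
6 + 4 + 3 + 1
5 + 4 + 3 + 2
That's 22 in total.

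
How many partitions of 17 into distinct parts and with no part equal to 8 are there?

31

A partial list (first 12 by largest part):
17
16,1
15,2
14,3
14,2,1
13,4
13,3,1
12,5
12,4,1
12,3,2
11,6
11,5,1
…and 19 more, for 31 total.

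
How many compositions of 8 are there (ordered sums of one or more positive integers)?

The number of compositions of n is 2^(n−1); here 2^7 = 128.

128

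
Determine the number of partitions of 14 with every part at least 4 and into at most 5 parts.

Listing the qualifying partitions of 14:
14
10+4
9+5
8+6
7+7
6+4+4
5+5+4

7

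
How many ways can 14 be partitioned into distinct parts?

22

Enumerating:
14
13+1
12+2
11+3
11+2+1
10+4
10+3+1
9+5
9+4+1
9+3+2
8+6
8+5+1
8+4+2
8+3+2+1
7+6+1
7+5+2
7+4+3
7+4+2+1
6+5+3
6+5+2+1
6+4+3+1
5+4+3+2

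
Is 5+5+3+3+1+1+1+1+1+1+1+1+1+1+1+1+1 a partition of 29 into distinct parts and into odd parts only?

No

The parts sum to 29, and the condition 'all summands are distinct' is violated.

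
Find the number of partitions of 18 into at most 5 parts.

141

Enumerating by decreasing first part gives 141 partitions in all.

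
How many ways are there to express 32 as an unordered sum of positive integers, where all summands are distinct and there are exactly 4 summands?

There are 136 such partitions.

136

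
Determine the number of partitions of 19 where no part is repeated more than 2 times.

There are 163 such partitions.

163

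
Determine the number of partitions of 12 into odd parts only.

They are:
11, 1
9, 3
9, 1, 1, 1
7, 5
7, 3, 1, 1
7, 1, 1, 1, 1, 1
5, 5, 1, 1
5, 3, 3, 1
5, 3, 1, 1, 1, 1
5, 1, 1, 1, 1, 1, 1, 1
3, 3, 3, 3
3, 3, 3, 1, 1, 1
3, 3, 1, 1, 1, 1, 1, 1
3, 1, 1, 1, 1, 1, 1, 1, 1, 1
1, 1, 1, 1, 1, 1, 1, 1, 1, 1, 1, 1
Counting gives 15.

15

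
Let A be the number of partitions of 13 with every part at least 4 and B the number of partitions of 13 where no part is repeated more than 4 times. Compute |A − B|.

71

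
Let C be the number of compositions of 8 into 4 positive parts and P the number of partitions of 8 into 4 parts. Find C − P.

30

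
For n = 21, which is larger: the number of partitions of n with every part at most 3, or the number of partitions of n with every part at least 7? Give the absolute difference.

42

Partitions of 21 with every part at most 3: 48.
Partitions of 21 with every part at least 7: 6.
|48 − 6| = 42.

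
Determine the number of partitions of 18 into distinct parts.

46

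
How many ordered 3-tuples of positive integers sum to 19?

A composition of 19 into 3 positive parts is chosen by placing 2 dividers among the 18 gaps between 19 units: C(18,2) = 153.

153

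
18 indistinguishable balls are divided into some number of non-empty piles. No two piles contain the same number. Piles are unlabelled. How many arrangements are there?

46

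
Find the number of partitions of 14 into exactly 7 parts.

15

Listing the qualifying partitions of 14:
8+1+1+1+1+1+1
7+2+1+1+1+1+1
6+3+1+1+1+1+1
6+2+2+1+1+1+1
5+4+1+1+1+1+1
5+3+2+1+1+1+1
5+2+2+2+1+1+1
4+4+2+1+1+1+1
4+3+3+1+1+1+1
4+3+2+2+1+1+1
4+2+2+2+2+1+1
3+3+3+2+1+1+1
3+3+2+2+2+1+1
3+2+2+2+2+2+1
2+2+2+2+2+2+2
Counting gives 15.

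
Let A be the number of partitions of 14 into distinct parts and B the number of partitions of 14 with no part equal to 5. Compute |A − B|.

Partitions of 14 into distinct parts: 22.
Partitions of 14 with no part equal to 5: 105.
|22 − 105| = 83.

83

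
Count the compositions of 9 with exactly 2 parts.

A composition of 9 into 2 positive parts is chosen by placing 1 dividers among the 8 gaps between 9 units: C(8,1) = 8.

8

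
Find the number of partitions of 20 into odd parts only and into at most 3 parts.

5

The partitions of 20 that satisfy the conditions:
19+1
17+3
15+5
13+7
11+9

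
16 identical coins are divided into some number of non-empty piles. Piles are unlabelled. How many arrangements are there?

There are 231 such partitions.

231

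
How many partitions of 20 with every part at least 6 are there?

The partitions of 20 that satisfy the conditions:
20
6 + 14
7 + 13
8 + 12
9 + 11
10 + 10
6 + 6 + 8
6 + 7 + 7

8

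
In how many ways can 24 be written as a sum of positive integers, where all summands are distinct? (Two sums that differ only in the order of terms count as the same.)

122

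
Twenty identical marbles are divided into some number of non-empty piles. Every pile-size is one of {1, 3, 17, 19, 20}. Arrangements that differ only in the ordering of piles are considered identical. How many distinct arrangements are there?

Listing the qualifying partitions of 20:
20
19, 1
17, 3
17, 1, 1, 1
3, 3, 3, 3, 3, 3, 1, 1
3, 3, 3, 3, 3, 1, 1, 1, 1, 1
3, 3, 3, 3, 1, 1, 1, 1, 1, 1, 1, 1
3, 3, 3, 1, 1, 1, 1, 1, 1, 1, 1, 1, 1, 1
3, 3, 1, 1, 1, 1, 1, 1, 1, 1, 1, 1, 1, 1, 1, 1
3, 1, 1, 1, 1, 1, 1, 1, 1, 1, 1, 1, 1, 1, 1, 1, 1, 1
1, 1, 1, 1, 1, 1, 1, 1, 1, 1, 1, 1, 1, 1, 1, 1, 1, 1, 1, 1
That's 11 in total.

11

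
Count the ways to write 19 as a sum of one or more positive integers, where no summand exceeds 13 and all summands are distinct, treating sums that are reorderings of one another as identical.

44

There are too many to list fully; the first 12 (by largest part) are:
6,13
1,5,13
2,4,13
1,2,3,13
7,12
1,6,12
2,5,12
3,4,12
1,2,4,12
8,11
1,7,11
2,6,11
…and 32 more, for 44 total.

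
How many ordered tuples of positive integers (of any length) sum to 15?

16384

There are 14 gaps and each independently is a cut or not, giving 2^14 = 16384.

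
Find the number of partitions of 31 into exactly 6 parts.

612

Direct enumeration gives 612 partitions.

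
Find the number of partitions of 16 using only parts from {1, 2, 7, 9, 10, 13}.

27

A partial list (first 12 by largest part):
13 + 2 + 1
13 + 1 + 1 + 1
10 + 2 + 2 + 2
10 + 2 + 2 + 1 + 1
10 + 2 + 1 + 1 + 1 + 1
10 + 1 + 1 + 1 + 1 + 1 + 1
9 + 7
9 + 2 + 2 + 2 + 1
9 + 2 + 2 + 1 + 1 + 1
9 + 2 + 1 + 1 + 1 + 1 + 1
9 + 1 + 1 + 1 + 1 + 1 + 1 + 1
7 + 7 + 2
…and 15 more, for 27 total.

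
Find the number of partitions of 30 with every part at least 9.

11

Enumerating:
30
21+9
20+10
19+11
18+12
17+13
16+14
15+15
12+9+9
11+10+9
10+10+10
That's 11 in total.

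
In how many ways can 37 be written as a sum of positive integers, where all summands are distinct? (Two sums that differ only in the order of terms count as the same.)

760

A full systematic count gives 760.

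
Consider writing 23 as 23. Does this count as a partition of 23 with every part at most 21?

The parts sum to 23, and the condition 'no summand exceeds 21' is violated.

No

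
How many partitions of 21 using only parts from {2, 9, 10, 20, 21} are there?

3

They are:
21
10,9,2
9,2,2,2,2,2,2
That's 3 in total.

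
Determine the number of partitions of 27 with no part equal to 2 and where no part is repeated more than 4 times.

Enumerating by decreasing first part gives 642 partitions in all.

642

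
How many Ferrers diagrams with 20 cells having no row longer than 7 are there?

364

There are 364 such partitions.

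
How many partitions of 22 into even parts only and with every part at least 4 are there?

They are:
22
18, 4
16, 6
14, 8
14, 4, 4
12, 10
12, 6, 4
10, 8, 4
10, 6, 6
10, 4, 4, 4
8, 8, 6
8, 6, 4, 4
6, 6, 6, 4
6, 4, 4, 4, 4

14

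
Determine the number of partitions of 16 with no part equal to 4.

154

Enumerating by decreasing first part gives 154 partitions in all.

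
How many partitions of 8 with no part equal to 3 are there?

15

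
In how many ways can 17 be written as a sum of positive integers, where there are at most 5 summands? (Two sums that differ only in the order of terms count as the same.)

119

Enumerating by decreasing first part gives 119 partitions in all.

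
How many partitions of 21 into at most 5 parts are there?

221

A full systematic count gives 221.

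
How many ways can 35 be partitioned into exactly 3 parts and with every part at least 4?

56

There are too many to list fully; the first 12 (by largest part) are:
27+4+4
26+5+4
25+6+4
25+5+5
24+7+4
24+6+5
23+8+4
23+7+5
23+6+6
22+9+4
22+8+5
22+7+6
…and 44 more, for 56 total.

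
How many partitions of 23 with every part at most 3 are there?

56

A partial list (first 12 by largest part):
3,3,3,3,3,3,3,2
3,3,3,3,3,3,3,1,1
3,3,3,3,3,3,2,2,1
3,3,3,3,3,3,2,1,1,1
3,3,3,3,3,3,1,1,1,1,1
3,3,3,3,3,2,2,2,2
3,3,3,3,3,2,2,2,1,1
3,3,3,3,3,2,2,1,1,1,1
3,3,3,3,3,2,1,1,1,1,1,1
3,3,3,3,3,1,1,1,1,1,1,1,1
3,3,3,3,2,2,2,2,2,1
3,3,3,3,2,2,2,2,1,1,1
…and 44 more, for 56 total.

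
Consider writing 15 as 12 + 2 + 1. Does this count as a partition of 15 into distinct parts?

Yes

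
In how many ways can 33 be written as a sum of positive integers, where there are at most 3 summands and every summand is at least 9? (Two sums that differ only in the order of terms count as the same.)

Listing the qualifying partitions of 33:
33
24 + 9
23 + 10
22 + 11
21 + 12
20 + 13
19 + 14
18 + 15
17 + 16
15 + 9 + 9
14 + 10 + 9
13 + 11 + 9
13 + 10 + 10
12 + 12 + 9
12 + 11 + 10
11 + 11 + 11
Counting gives 16.

16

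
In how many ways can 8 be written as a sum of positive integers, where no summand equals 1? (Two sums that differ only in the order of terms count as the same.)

7

The partitions of 8 that satisfy the conditions:
8
6 + 2
5 + 3
4 + 4
4 + 2 + 2
3 + 3 + 2
2 + 2 + 2 + 2
Counting gives 7.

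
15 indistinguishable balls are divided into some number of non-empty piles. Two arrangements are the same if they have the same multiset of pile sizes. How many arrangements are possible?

176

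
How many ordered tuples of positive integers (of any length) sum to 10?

Each of the 9 gaps between 10 units is either a break or not: 2^9 = 512.

512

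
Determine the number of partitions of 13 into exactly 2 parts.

The partitions of 13 that satisfy the conditions:
12, 1
11, 2
10, 3
9, 4
8, 5
7, 6
Counting gives 6.

6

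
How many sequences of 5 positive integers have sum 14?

By stars and bars with positive parts, the count is C(13,4) = 715.

715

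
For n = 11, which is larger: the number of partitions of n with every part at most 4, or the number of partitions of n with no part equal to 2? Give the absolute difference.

1

Partitions of 11 with every part at most 4: 27.
Partitions of 11 with no part equal to 2: 26.
|27 − 26| = 1.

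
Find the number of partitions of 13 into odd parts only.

Enumerating:
13
11, 1, 1
9, 3, 1
9, 1, 1, 1, 1
7, 5, 1
7, 3, 3
7, 3, 1, 1, 1
7, 1, 1, 1, 1, 1, 1
5, 5, 3
5, 5, 1, 1, 1
5, 3, 3, 1, 1
5, 3, 1, 1, 1, 1, 1
5, 1, 1, 1, 1, 1, 1, 1, 1
3, 3, 3, 3, 1
3, 3, 3, 1, 1, 1, 1
3, 3, 1, 1, 1, 1, 1, 1, 1
3, 1, 1, 1, 1, 1, 1, 1, 1, 1, 1
1, 1, 1, 1, 1, 1, 1, 1, 1, 1, 1, 1, 1

18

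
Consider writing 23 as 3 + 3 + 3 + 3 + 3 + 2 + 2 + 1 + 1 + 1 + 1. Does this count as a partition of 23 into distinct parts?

The parts sum to 23, and the condition 'all summands are distinct' is violated.

No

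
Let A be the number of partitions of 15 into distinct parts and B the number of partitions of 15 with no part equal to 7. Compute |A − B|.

127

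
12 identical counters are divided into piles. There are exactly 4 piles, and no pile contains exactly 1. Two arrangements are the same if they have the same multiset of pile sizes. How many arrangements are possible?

They are:
2,2,2,6
2,2,3,5
2,2,4,4
2,3,3,4
3,3,3,3

5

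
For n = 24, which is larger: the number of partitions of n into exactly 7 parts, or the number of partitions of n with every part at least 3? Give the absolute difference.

91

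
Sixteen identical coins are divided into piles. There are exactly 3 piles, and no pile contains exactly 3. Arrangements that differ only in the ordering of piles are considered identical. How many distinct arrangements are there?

Enumerating:
14,1,1
13,2,1
12,2,2
11,4,1
10,5,1
10,4,2
9,6,1
9,5,2
8,7,1
8,6,2
8,4,4
7,7,2
7,5,4
6,6,4
6,5,5

15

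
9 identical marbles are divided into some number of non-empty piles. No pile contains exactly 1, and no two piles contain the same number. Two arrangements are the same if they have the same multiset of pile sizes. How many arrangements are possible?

5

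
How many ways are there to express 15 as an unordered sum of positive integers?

Counting exhaustively, 176 partitions satisfy the conditions.

176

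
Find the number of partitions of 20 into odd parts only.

A partial list (first 12 by largest part):
19+1
17+3
17+1+1+1
15+5
15+3+1+1
15+1+1+1+1+1
13+7
13+5+1+1
13+3+3+1
13+3+1+1+1+1
13+1+1+1+1+1+1+1
11+9
…and 52 more, for 64 total.

64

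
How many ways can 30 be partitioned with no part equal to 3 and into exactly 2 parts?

14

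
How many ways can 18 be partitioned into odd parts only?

There are too many to list fully; the first 12 (by largest part) are:
17+1
15+3
15+1+1+1
13+5
13+3+1+1
13+1+1+1+1+1
11+7
11+5+1+1
11+3+3+1
11+3+1+1+1+1
11+1+1+1+1+1+1+1
9+9
…and 34 more, for 46 total.

46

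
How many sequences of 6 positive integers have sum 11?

Equivalently, choose which 5 of the 10 gaps become plus signs: C(10,5) = 252.

252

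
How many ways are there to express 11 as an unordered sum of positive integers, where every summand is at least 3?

6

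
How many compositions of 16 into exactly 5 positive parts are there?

1365

Equivalently, choose which 4 of the 15 gaps become plus signs: C(15,4) = 1365.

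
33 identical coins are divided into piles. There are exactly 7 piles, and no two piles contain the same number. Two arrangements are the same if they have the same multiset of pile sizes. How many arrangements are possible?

Enumerating:
12,6,5,4,3,2,1
11,7,5,4,3,2,1
10,8,5,4,3,2,1
10,7,6,4,3,2,1
9,8,6,4,3,2,1
9,7,6,5,3,2,1
8,7,6,5,4,2,1

7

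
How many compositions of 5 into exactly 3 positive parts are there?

6

A composition of 5 into 3 positive parts is chosen by placing 2 dividers among the 4 gaps between 5 units: C(4,2) = 6.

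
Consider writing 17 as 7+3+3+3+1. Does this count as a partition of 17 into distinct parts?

No

The parts sum to 17, and the condition 'all summands are distinct' is violated.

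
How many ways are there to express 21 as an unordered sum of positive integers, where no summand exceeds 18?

788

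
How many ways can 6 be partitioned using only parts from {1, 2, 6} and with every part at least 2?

2

Enumerating:
6
2, 2, 2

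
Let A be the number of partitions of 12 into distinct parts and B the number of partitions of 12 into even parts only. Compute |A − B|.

Partitions of 12 into distinct parts: 15.
Partitions of 12 into even parts only: 11.
|15 − 11| = 4.

4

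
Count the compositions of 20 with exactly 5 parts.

A composition of 20 into 5 positive parts is chosen by placing 4 dividers among the 19 gaps between 20 units: C(19,4) = 3876.

3876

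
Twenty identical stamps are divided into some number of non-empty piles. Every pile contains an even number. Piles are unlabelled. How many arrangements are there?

42

A partial list (first 12 by largest part):
20
18,2
16,4
16,2,2
14,6
14,4,2
14,2,2,2
12,8
12,6,2
12,4,4
12,4,2,2
12,2,2,2,2
…and 30 more, for 42 total.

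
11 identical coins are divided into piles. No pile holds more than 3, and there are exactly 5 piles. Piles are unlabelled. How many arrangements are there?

3

Listing the qualifying partitions of 11:
3,3,3,1,1
3,3,2,2,1
3,2,2,2,2
Counting gives 3.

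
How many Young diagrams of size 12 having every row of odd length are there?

15

Enumerating:
11+1
9+3
9+1+1+1
7+5
7+3+1+1
7+1+1+1+1+1
5+5+1+1
5+3+3+1
5+3+1+1+1+1
5+1+1+1+1+1+1+1
3+3+3+3
3+3+3+1+1+1
3+3+1+1+1+1+1+1
3+1+1+1+1+1+1+1+1+1
1+1+1+1+1+1+1+1+1+1+1+1
Counting gives 15.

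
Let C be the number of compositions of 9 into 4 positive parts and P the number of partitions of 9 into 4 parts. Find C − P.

50

Ordered (compositions into 4 parts): C(8,3) = 56.
Unordered (partitions into 4 parts): 6.
Difference: 56 − 6 = 50.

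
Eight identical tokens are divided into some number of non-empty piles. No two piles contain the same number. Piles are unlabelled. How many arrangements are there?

6

They are:
8
7,1
6,2
5,3
5,2,1
4,3,1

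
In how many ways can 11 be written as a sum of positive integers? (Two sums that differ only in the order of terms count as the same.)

56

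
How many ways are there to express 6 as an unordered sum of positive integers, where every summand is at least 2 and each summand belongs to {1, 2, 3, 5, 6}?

3

They are:
6
3+3
2+2+2
That's 3 in total.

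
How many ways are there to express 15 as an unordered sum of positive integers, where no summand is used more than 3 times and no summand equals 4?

There are too many to list fully; the first 12 (by largest part) are:
15
14,1
13,2
13,1,1
12,3
12,2,1
12,1,1,1
11,3,1
11,2,2
11,2,1,1
10,5
10,3,2
…and 55 more, for 67 total.

67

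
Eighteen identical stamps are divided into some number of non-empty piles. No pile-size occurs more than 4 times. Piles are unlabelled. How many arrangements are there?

A full systematic count gives 262.

262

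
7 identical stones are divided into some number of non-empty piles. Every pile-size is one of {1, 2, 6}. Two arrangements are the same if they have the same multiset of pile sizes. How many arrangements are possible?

5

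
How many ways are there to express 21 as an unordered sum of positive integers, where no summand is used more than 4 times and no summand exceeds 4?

29

A partial list (first 12 by largest part):
4,4,4,4,3,2
4,4,4,4,3,1,1
4,4,4,4,2,2,1
4,4,4,4,2,1,1,1
4,4,4,3,3,3
4,4,4,3,3,2,1
4,4,4,3,3,1,1,1
4,4,4,3,2,2,2
4,4,4,3,2,2,1,1
4,4,4,3,2,1,1,1,1
4,4,4,2,2,2,2,1
4,4,4,2,2,2,1,1,1
…and 17 more, for 29 total.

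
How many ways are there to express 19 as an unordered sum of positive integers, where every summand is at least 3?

A partial list (first 12 by largest part):
19
16+3
15+4
14+5
13+6
13+3+3
12+7
12+4+3
11+8
11+5+3
11+4+4
10+9
…and 27 more, for 39 total.

39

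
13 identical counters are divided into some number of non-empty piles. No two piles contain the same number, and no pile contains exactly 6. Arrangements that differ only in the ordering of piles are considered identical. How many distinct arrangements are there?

14

Enumerating:
13
12,1
11,2
10,3
10,2,1
9,4
9,3,1
8,5
8,4,1
8,3,2
7,5,1
7,4,2
7,3,2,1
5,4,3,1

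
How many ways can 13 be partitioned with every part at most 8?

Direct enumeration gives 89 partitions.

89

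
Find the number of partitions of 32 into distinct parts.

390

Enumerating by decreasing first part gives 390 partitions in all.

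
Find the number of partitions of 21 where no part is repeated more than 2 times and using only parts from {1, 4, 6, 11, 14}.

4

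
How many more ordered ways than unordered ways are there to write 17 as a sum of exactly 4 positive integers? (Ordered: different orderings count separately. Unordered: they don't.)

Ordered (compositions into 4 parts): C(16,3) = 560.
Unordered (partitions into 4 parts): 39.
Difference: 560 − 39 = 521.

521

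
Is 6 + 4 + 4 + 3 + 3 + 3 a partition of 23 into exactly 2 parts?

No

The parts sum to 23, and the condition 'there are exactly 2 summands' is violated.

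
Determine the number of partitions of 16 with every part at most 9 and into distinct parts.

18

The partitions of 16 that satisfy the conditions:
7 + 9
1 + 6 + 9
2 + 5 + 9
3 + 4 + 9
1 + 2 + 4 + 9
1 + 7 + 8
2 + 6 + 8
3 + 5 + 8
1 + 2 + 5 + 8
1 + 3 + 4 + 8
3 + 6 + 7
1 + 2 + 6 + 7
4 + 5 + 7
1 + 3 + 5 + 7
2 + 3 + 4 + 7
1 + 4 + 5 + 6
2 + 3 + 5 + 6
1 + 2 + 3 + 4 + 6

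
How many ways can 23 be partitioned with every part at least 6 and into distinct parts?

9

The partitions of 23 that satisfy the conditions:
23
17, 6
16, 7
15, 8
14, 9
13, 10
12, 11
10, 7, 6
9, 8, 6
That's 9 in total.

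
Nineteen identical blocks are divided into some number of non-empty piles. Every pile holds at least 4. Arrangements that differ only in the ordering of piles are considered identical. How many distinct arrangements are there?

Enumerating:
19
15,4
14,5
13,6
12,7
11,8
11,4,4
10,9
10,5,4
9,6,4
9,5,5
8,7,4
8,6,5
7,7,5
7,6,6
7,4,4,4
6,5,4,4
5,5,5,4

18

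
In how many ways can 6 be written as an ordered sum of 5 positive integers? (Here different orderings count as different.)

Equivalently, choose which 4 of the 5 gaps become plus signs: C(5,4) = 5.

5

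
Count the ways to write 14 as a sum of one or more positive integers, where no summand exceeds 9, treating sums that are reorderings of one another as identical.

A full systematic count gives 123.

123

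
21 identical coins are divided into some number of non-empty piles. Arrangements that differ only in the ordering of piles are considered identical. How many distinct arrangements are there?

Direct enumeration gives 792 partitions.

792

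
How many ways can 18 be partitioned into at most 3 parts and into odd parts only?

5

The partitions of 18 that satisfy the conditions:
1,17
3,15
5,13
7,11
9,9
That's 5 in total.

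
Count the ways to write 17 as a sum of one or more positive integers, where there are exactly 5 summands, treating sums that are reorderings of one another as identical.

A partial list (first 12 by largest part):
1, 1, 1, 1, 13
1, 1, 1, 2, 12
1, 1, 1, 3, 11
1, 1, 2, 2, 11
1, 1, 1, 4, 10
1, 1, 2, 3, 10
1, 2, 2, 2, 10
1, 1, 1, 5, 9
1, 1, 2, 4, 9
1, 1, 3, 3, 9
1, 2, 2, 3, 9
2, 2, 2, 2, 9
…and 35 more, for 47 total.

47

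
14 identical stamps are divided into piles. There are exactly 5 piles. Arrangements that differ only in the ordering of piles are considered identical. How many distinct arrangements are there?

23

Listing the qualifying partitions of 14:
10,1,1,1,1
9,2,1,1,1
8,3,1,1,1
8,2,2,1,1
7,4,1,1,1
7,3,2,1,1
7,2,2,2,1
6,5,1,1,1
6,4,2,1,1
6,3,3,1,1
6,3,2,2,1
6,2,2,2,2
5,5,2,1,1
5,4,3,1,1
5,4,2,2,1
5,3,3,2,1
5,3,2,2,2
4,4,4,1,1
4,4,3,2,1
4,4,2,2,2
4,3,3,3,1
4,3,3,2,2
3,3,3,3,2
That's 23 in total.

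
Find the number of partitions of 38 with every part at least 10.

21

They are:
38
10,28
11,27
12,26
13,25
14,24
15,23
16,22
17,21
18,20
19,19
10,10,18
10,11,17
10,12,16
11,11,16
10,13,15
11,12,15
10,14,14
11,13,14
12,12,14
12,13,13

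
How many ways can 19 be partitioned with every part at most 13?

Systematic enumeration (by largest part, then next-largest, …) yields 471.

471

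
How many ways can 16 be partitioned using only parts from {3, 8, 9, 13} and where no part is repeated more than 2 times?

2

The partitions of 16 that satisfy the conditions:
3 + 13
8 + 8
That's 2 in total.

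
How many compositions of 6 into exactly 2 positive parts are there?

5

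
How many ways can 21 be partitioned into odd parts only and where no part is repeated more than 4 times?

There are too many to list fully; the first 12 (by largest part) are:
21
1,1,19
1,3,17
1,1,1,1,17
1,5,15
3,3,15
1,1,1,3,15
1,7,13
3,5,13
1,1,1,5,13
1,1,3,3,13
1,9,11
…and 29 more, for 41 total.

41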